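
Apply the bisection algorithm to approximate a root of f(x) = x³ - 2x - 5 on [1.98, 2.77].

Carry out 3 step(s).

f(x) = x³ - 2x - 5
Initial interval: [1.98, 2.77]

Iteration 1:
  c_1 = (1.980000 + 2.770000)/2 = 2.375000
  f(c_1) = f(2.375000) = 3.646484
  f(a) × f(c) < 0, new interval: [1.980000, 2.375000]
Iteration 2:
  c_2 = (1.980000 + 2.375000)/2 = 2.177500
  f(c_2) = f(2.177500) = 0.969630
  f(a) × f(c) < 0, new interval: [1.980000, 2.177500]
Iteration 3:
  c_3 = (1.980000 + 2.177500)/2 = 2.078750
  f(c_3) = f(2.078750) = -0.174802
  f(a) × f(c) ≥ 0, new interval: [2.078750, 2.177500]

After 3 iteration(s), the approximation is c_3 = 2.078750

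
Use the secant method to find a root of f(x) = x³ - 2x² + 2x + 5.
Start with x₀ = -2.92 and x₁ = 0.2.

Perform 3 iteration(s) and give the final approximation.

f(x) = x³ - 2x² + 2x + 5
x₀ = -2.92, x₁ = 0.2

Secant formula: x_{n+1} = x_n - f(x_n)(x_n - x_{n-1})/(f(x_n) - f(x_{n-1}))

Iteration 1:
  f(-2.920000) = -42.789888
  f(0.200000) = 5.328000
  x_2 = 0.200000 - 5.328000×(0.200000 - (-2.920000))/(5.328000 - (-42.789888))
       = -0.145472
Iteration 2:
  f(0.200000) = 5.328000
  f(-0.145472) = 4.663655
  x_3 = -0.145472 - 4.663655×(-0.145472 - 0.200000)/(4.663655 - 5.328000)
       = -2.570655
Iteration 3:
  f(-0.145472) = 4.663655
  f(-2.570655) = -30.345432
  x_4 = -2.570655 - (-30.345432)×(-2.570655 - (-0.145472))/(-30.345432 - 4.663655)
       = -0.468537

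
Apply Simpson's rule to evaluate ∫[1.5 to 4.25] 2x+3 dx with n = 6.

f(x) = 2x+3
a = 1.5, b = 4.25, n = 6
h = (b - a)/n = 0.458333

Simpson's rule: (h/3)[f(x₀) + 4f(x₁) + 2f(x₂) + ... + f(xₙ)]

x_0 = 1.5000, f(x_0) = 6.000000, coefficient = 1
x_1 = 1.9583, f(x_1) = 6.916667, coefficient = 4
x_2 = 2.4167, f(x_2) = 7.833333, coefficient = 2
x_3 = 2.8750, f(x_3) = 8.750000, coefficient = 4
x_4 = 3.3333, f(x_4) = 9.666667, coefficient = 2
x_5 = 3.7917, f(x_5) = 10.583333, coefficient = 4
x_6 = 4.2500, f(x_6) = 11.500000, coefficient = 1

I ≈ (0.458333/3) × 157.500000 = 24.062500
Exact value: 24.062500
Error: 0.000000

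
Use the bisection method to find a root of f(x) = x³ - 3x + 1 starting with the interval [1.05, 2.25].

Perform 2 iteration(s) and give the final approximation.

f(x) = x³ - 3x + 1
Initial interval: [1.05, 2.25]

Iteration 1:
  c_1 = (1.050000 + 2.250000)/2 = 1.650000
  f(c_1) = f(1.650000) = 0.542125
  f(a) × f(c) < 0, new interval: [1.050000, 1.650000]
Iteration 2:
  c_2 = (1.050000 + 1.650000)/2 = 1.350000
  f(c_2) = f(1.350000) = -0.589625
  f(a) × f(c) ≥ 0, new interval: [1.350000, 1.650000]

After 2 iteration(s), the approximation is c_2 = 1.350000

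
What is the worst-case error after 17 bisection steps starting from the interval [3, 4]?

Bisection error bound: |error| ≤ (b-a)/2^n
|error| ≤ (4 - 3)/2^17 = 1/2^17
|error| ≤ 0.0000076294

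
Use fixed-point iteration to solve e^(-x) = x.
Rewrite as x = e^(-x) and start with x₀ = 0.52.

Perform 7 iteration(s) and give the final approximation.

Equation: e^(-x) = x
Fixed-point form: x = e^(-x)
x₀ = 0.52

x_1 = g(0.520000) = 0.594521
x_2 = g(0.594521) = 0.551827
x_3 = g(0.551827) = 0.575897
x_4 = g(0.575897) = 0.562201
x_5 = g(0.562201) = 0.569953
x_6 = g(0.569953) = 0.565552
x_7 = g(0.565552) = 0.568047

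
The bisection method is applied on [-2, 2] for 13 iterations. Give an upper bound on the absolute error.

Bisection error bound: |error| ≤ (b-a)/2^n
|error| ≤ (2 - (-2))/2^13 = 4/2^13
|error| ≤ 0.0004882812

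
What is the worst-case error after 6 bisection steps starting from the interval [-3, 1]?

Bisection error bound: |error| ≤ (b-a)/2^n
|error| ≤ (1 - (-3))/2^6 = 4/2^6
|error| ≤ 0.0625000000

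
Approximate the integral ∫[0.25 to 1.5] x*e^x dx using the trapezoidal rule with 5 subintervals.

f(x) = x*e^x
a = 0.25, b = 1.5, n = 5
h = (b - a)/n = 0.250000

Trapezoidal rule: (h/2)[f(x₀) + 2f(x₁) + 2f(x₂) + ... + f(xₙ)]

x_0 = 0.2500, f(x_0) = 0.321006, coefficient = 1
x_1 = 0.5000, f(x_1) = 0.824361, coefficient = 2
x_2 = 0.7500, f(x_2) = 1.587750, coefficient = 2
x_3 = 1.0000, f(x_3) = 2.718282, coefficient = 2
x_4 = 1.2500, f(x_4) = 4.362929, coefficient = 2
x_5 = 1.5000, f(x_5) = 6.722534, coefficient = 1

I ≈ (0.250000/2) × 26.030182 = 3.253773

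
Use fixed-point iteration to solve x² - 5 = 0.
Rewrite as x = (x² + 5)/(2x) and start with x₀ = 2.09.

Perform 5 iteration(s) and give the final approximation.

Equation: x² - 5 = 0
Fixed-point form: x = (x² + 5)/(2x)
x₀ = 2.09

x_1 = g(2.090000) = 2.241172
x_2 = g(2.241172) = 2.236074
x_3 = g(2.236074) = 2.236068
x_4 = g(2.236068) = 2.236068
x_5 = g(2.236068) = 2.236068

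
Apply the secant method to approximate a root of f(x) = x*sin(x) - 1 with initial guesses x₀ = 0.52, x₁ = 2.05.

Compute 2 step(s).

f(x) = x*sin(x) - 1
x₀ = 0.52, x₁ = 2.05

Secant formula: x_{n+1} = x_n - f(x_n)(x_n - x_{n-1})/(f(x_n) - f(x_{n-1}))

Iteration 1:
  f(0.520000) = -0.741622
  f(2.050000) = 0.819093
  x_2 = 2.050000 - 0.819093×(2.050000 - 0.520000)/(0.819093 - (-0.741622))
       = 1.247027
Iteration 2:
  f(2.050000) = 0.819093
  f(1.247027) = 0.182235
  x_3 = 1.247027 - 0.182235×(1.247027 - 2.050000)/(0.182235 - 0.819093)
       = 1.017258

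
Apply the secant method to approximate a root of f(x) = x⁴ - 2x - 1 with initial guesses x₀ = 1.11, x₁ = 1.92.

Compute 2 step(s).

f(x) = x⁴ - 2x - 1
x₀ = 1.11, x₁ = 1.92

Secant formula: x_{n+1} = x_n - f(x_n)(x_n - x_{n-1})/(f(x_n) - f(x_{n-1}))

Iteration 1:
  f(1.110000) = -1.701930
  f(1.920000) = 8.749545
  x_2 = 1.920000 - 8.749545×(1.920000 - 1.110000)/(8.749545 - (-1.701930))
       = 1.241901
Iteration 2:
  f(1.920000) = 8.749545
  f(1.241901) = -1.105055
  x_3 = 1.241901 - (-1.105055)×(1.241901 - 1.920000)/(-1.105055 - 8.749545)
       = 1.317941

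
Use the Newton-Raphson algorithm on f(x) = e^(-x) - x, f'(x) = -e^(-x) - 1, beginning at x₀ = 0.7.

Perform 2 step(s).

f(x) = e^(-x) - x
f'(x) = -e^(-x) - 1
x₀ = 0.7

Newton-Raphson formula: x_{n+1} = x_n - f(x_n)/f'(x_n)

Iteration 1:
  f(0.700000) = -0.203415
  f'(0.700000) = -1.496585
  x_1 = 0.700000 - (-0.203415)/(-1.496585) = 0.564081
Iteration 2:
  f(0.564081) = 0.004802
  f'(0.564081) = -1.568883
  x_2 = 0.564081 - 0.004802/(-1.568883) = 0.567142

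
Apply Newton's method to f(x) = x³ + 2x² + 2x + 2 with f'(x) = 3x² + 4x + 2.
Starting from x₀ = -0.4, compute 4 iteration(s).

f(x) = x³ + 2x² + 2x + 2
f'(x) = 3x² + 4x + 2
x₀ = -0.4

Newton-Raphson formula: x_{n+1} = x_n - f(x_n)/f'(x_n)

Iteration 1:
  f(-0.400000) = 1.456000
  f'(-0.400000) = 0.880000
  x_1 = -0.400000 - 1.456000/0.880000 = -2.054545
Iteration 2:
  f(-2.054545) = -2.339336
  f'(-2.054545) = 6.445289
  x_2 = -2.054545 - (-2.339336)/6.445289 = -1.691593
Iteration 3:
  f(-1.691593) = -0.500682
  f'(-1.691593) = 3.818086
  x_3 = -1.691593 - (-0.500682)/3.818086 = -1.560458
Iteration 4:
  f(-1.560458) = -0.050619
  f'(-1.560458) = 3.063257
  x_4 = -1.560458 - (-0.050619)/3.063257 = -1.543934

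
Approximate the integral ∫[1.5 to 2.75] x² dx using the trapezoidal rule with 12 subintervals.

f(x) = x²
a = 1.5, b = 2.75, n = 12
h = (b - a)/n = 0.104167

Trapezoidal rule: (h/2)[f(x₀) + 2f(x₁) + 2f(x₂) + ... + f(xₙ)]

x_0 = 1.5000, f(x_0) = 2.250000, coefficient = 1
x_1 = 1.6042, f(x_1) = 2.573351, coefficient = 2
x_2 = 1.7083, f(x_2) = 2.918403, coefficient = 2
x_3 = 1.8125, f(x_3) = 3.285156, coefficient = 2
x_4 = 1.9167, f(x_4) = 3.673611, coefficient = 2
x_5 = 2.0208, f(x_5) = 4.083767, coefficient = 2
x_6 = 2.1250, f(x_6) = 4.515625, coefficient = 2
x_7 = 2.2292, f(x_7) = 4.969184, coefficient = 2
x_8 = 2.3333, f(x_8) = 5.444444, coefficient = 2
x_9 = 2.4375, f(x_9) = 5.941406, coefficient = 2
x_10 = 2.5417, f(x_10) = 6.460069, coefficient = 2
x_11 = 2.6458, f(x_11) = 7.000434, coefficient = 2
x_12 = 2.7500, f(x_12) = 7.562500, coefficient = 1

I ≈ (0.104167/2) × 111.543403 = 5.809552
Exact value: 5.807292
Error: 0.002261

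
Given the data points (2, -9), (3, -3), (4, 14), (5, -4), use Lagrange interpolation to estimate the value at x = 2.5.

Lagrange interpolation formula:
P(x) = Σ yᵢ × Lᵢ(x)
where Lᵢ(x) = Π_{j≠i} (x - xⱼ)/(xᵢ - xⱼ)

L_0(2.5) = (2.5 - 3)/(2 - 3) × (2.5 - 4)/(2 - 4) × (2.5 - 5)/(2 - 5) = 0.312500
L_1(2.5) = (2.5 - 2)/(3 - 2) × (2.5 - 4)/(3 - 4) × (2.5 - 5)/(3 - 5) = 0.937500
L_2(2.5) = (2.5 - 2)/(4 - 2) × (2.5 - 3)/(4 - 3) × (2.5 - 5)/(4 - 5) = -0.312500
L_3(2.5) = (2.5 - 2)/(5 - 2) × (2.5 - 3)/(5 - 3) × (2.5 - 4)/(5 - 4) = 0.062500

P(2.5) = (-9)×L_0(2.5) + (-3)×L_1(2.5) + 14×L_2(2.5) + (-4)×L_3(2.5)
P(2.5) = -10.250000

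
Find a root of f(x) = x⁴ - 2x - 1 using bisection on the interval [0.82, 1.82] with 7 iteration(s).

f(x) = x⁴ - 2x - 1
Initial interval: [0.82, 1.82]

Iteration 1:
  c_1 = (0.820000 + 1.820000)/2 = 1.320000
  f(c_1) = f(1.320000) = -0.604042
  f(a) × f(c) ≥ 0, new interval: [1.320000, 1.820000]
Iteration 2:
  c_2 = (1.320000 + 1.820000)/2 = 1.570000
  f(c_2) = f(1.570000) = 1.935732
  f(a) × f(c) < 0, new interval: [1.320000, 1.570000]
Iteration 3:
  c_3 = (1.320000 + 1.570000)/2 = 1.445000
  f(c_3) = f(1.445000) = 0.469848
  f(a) × f(c) < 0, new interval: [1.320000, 1.445000]
Iteration 4:
  c_4 = (1.320000 + 1.445000)/2 = 1.382500
  f(c_4) = f(1.382500) = -0.111908
  f(a) × f(c) ≥ 0, new interval: [1.382500, 1.445000]
Iteration 5:
  c_5 = (1.382500 + 1.445000)/2 = 1.413750
  f(c_5) = f(1.413750) = 0.167258
  f(a) × f(c) < 0, new interval: [1.382500, 1.413750]
Iteration 6:
  c_6 = (1.382500 + 1.413750)/2 = 1.398125
  f(c_6) = f(1.398125) = 0.024811
  f(a) × f(c) < 0, new interval: [1.382500, 1.398125]
Iteration 7:
  c_7 = (1.382500 + 1.398125)/2 = 1.390313
  f(c_7) = f(1.390313) = -0.044256
  f(a) × f(c) ≥ 0, new interval: [1.390313, 1.398125]

After 7 iteration(s), the approximation is c_7 = 1.390313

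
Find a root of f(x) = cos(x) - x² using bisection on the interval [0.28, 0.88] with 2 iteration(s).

f(x) = cos(x) - x²
Initial interval: [0.28, 0.88]

Iteration 1:
  c_1 = (0.280000 + 0.880000)/2 = 0.580000
  f(c_1) = f(0.580000) = 0.500063
  f(a) × f(c) ≥ 0, new interval: [0.580000, 0.880000]
Iteration 2:
  c_2 = (0.580000 + 0.880000)/2 = 0.730000
  f(c_2) = f(0.730000) = 0.212274
  f(a) × f(c) ≥ 0, new interval: [0.730000, 0.880000]

After 2 iteration(s), the approximation is c_2 = 0.730000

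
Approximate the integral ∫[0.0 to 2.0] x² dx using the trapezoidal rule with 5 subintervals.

f(x) = x²
a = 0.0, b = 2.0, n = 5
h = (b - a)/n = 0.400000

Trapezoidal rule: (h/2)[f(x₀) + 2f(x₁) + 2f(x₂) + ... + f(xₙ)]

x_0 = 0.0000, f(x_0) = 0.000000, coefficient = 1
x_1 = 0.4000, f(x_1) = 0.160000, coefficient = 2
x_2 = 0.8000, f(x_2) = 0.640000, coefficient = 2
x_3 = 1.2000, f(x_3) = 1.440000, coefficient = 2
x_4 = 1.6000, f(x_4) = 2.560000, coefficient = 2
x_5 = 2.0000, f(x_5) = 4.000000, coefficient = 1

I ≈ (0.400000/2) × 13.600000 = 2.720000
Exact value: 2.666667
Error: 0.053333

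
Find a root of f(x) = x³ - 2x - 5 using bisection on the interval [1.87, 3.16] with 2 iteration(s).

f(x) = x³ - 2x - 5
Initial interval: [1.87, 3.16]

Iteration 1:
  c_1 = (1.870000 + 3.160000)/2 = 2.515000
  f(c_1) = f(2.515000) = 5.877941
  f(a) × f(c) < 0, new interval: [1.870000, 2.515000]
Iteration 2:
  c_2 = (1.870000 + 2.515000)/2 = 2.192500
  f(c_2) = f(2.192500) = 1.154471
  f(a) × f(c) < 0, new interval: [1.870000, 2.192500]

After 2 iteration(s), the approximation is c_2 = 2.192500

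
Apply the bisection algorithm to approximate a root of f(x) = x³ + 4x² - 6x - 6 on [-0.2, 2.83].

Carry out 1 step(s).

f(x) = x³ + 4x² - 6x - 6
Initial interval: [-0.2, 2.83]

Iteration 1:
  c_1 = (-0.200000 + 2.830000)/2 = 1.315000
  f(c_1) = f(1.315000) = -4.699169
  f(a) × f(c) ≥ 0, new interval: [1.315000, 2.830000]

After 1 iteration(s), the approximation is c_1 = 1.315000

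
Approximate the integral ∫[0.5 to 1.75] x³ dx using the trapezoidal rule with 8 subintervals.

f(x) = x³
a = 0.5, b = 1.75, n = 8
h = (b - a)/n = 0.156250

Trapezoidal rule: (h/2)[f(x₀) + 2f(x₁) + 2f(x₂) + ... + f(xₙ)]

x_0 = 0.5000, f(x_0) = 0.125000, coefficient = 1
x_1 = 0.6562, f(x_1) = 0.282623, coefficient = 2
x_2 = 0.8125, f(x_2) = 0.536377, coefficient = 2
x_3 = 0.9688, f(x_3) = 0.909149, coefficient = 2
x_4 = 1.1250, f(x_4) = 1.423828, coefficient = 2
x_5 = 1.2812, f(x_5) = 2.103302, coefficient = 2
x_6 = 1.4375, f(x_6) = 2.970459, coefficient = 2
x_7 = 1.5938, f(x_7) = 4.048187, coefficient = 2
x_8 = 1.7500, f(x_8) = 5.359375, coefficient = 1

I ≈ (0.156250/2) × 30.032227 = 2.346268
Exact value: 2.329102
Error: 0.017166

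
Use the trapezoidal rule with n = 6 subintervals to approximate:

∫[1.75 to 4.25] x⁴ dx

f(x) = x⁴
a = 1.75, b = 4.25, n = 6
h = (b - a)/n = 0.416667

Trapezoidal rule: (h/2)[f(x₀) + 2f(x₁) + 2f(x₂) + ... + f(xₙ)]

x_0 = 1.7500, f(x_0) = 9.378906, coefficient = 1
x_1 = 2.1667, f(x_1) = 22.037809, coefficient = 2
x_2 = 2.5833, f(x_2) = 44.537085, coefficient = 2
x_3 = 3.0000, f(x_3) = 81.000000, coefficient = 2
x_4 = 3.4167, f(x_4) = 136.273196, coefficient = 2
x_5 = 3.8333, f(x_5) = 215.926698, coefficient = 2
x_6 = 4.2500, f(x_6) = 326.253906, coefficient = 1

I ≈ (0.416667/2) × 1335.182388 = 278.162998
Exact value: 274.033203
Error: 4.129794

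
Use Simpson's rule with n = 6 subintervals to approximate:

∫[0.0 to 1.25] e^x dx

f(x) = e^x
a = 0.0, b = 1.25, n = 6
h = (b - a)/n = 0.208333

Simpson's rule: (h/3)[f(x₀) + 4f(x₁) + 2f(x₂) + ... + f(xₙ)]

x_0 = 0.0000, f(x_0) = 1.000000, coefficient = 1
x_1 = 0.2083, f(x_1) = 1.231624, coefficient = 4
x_2 = 0.4167, f(x_2) = 1.516897, coefficient = 2
x_3 = 0.6250, f(x_3) = 1.868246, coefficient = 4
x_4 = 0.8333, f(x_4) = 2.300976, coefficient = 2
x_5 = 1.0417, f(x_5) = 2.833936, coefficient = 4
x_6 = 1.2500, f(x_6) = 3.490343, coefficient = 1

I ≈ (0.208333/3) × 35.861312 = 2.490369
Exact value: 2.490343
Error: 0.000026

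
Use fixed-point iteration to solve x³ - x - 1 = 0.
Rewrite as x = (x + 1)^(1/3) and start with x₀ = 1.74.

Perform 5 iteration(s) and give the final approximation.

Equation: x³ - x - 1 = 0
Fixed-point form: x = (x + 1)^(1/3)
x₀ = 1.74

x_1 = g(1.740000) = 1.399319
x_2 = g(1.399319) = 1.338739
x_3 = g(1.338739) = 1.327376
x_4 = g(1.327376) = 1.325223
x_5 = g(1.325223) = 1.324814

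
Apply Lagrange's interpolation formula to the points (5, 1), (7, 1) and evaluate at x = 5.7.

Lagrange interpolation formula:
P(x) = Σ yᵢ × Lᵢ(x)
where Lᵢ(x) = Π_{j≠i} (x - xⱼ)/(xᵢ - xⱼ)

L_0(5.7) = (5.7 - 7)/(5 - 7) = 0.650000
L_1(5.7) = (5.7 - 5)/(7 - 5) = 0.350000

P(5.7) = 1×L_0(5.7) + 1×L_1(5.7)
P(5.7) = 1.000000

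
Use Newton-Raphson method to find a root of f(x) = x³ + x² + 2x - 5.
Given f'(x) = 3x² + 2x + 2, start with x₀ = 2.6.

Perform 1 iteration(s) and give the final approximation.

f(x) = x³ + x² + 2x - 5
f'(x) = 3x² + 2x + 2
x₀ = 2.6

Newton-Raphson formula: x_{n+1} = x_n - f(x_n)/f'(x_n)

Iteration 1:
  f(2.600000) = 24.536000
  f'(2.600000) = 27.480000
  x_1 = 2.600000 - 24.536000/27.480000 = 1.707132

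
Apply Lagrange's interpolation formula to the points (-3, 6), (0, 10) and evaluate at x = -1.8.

Lagrange interpolation formula:
P(x) = Σ yᵢ × Lᵢ(x)
where Lᵢ(x) = Π_{j≠i} (x - xⱼ)/(xᵢ - xⱼ)

L_0(-1.8) = (-1.8 - 0)/(-3 - 0) = 0.600000
L_1(-1.8) = (-1.8 - (-3))/(0 - (-3)) = 0.400000

P(-1.8) = 6×L_0(-1.8) + 10×L_1(-1.8)
P(-1.8) = 7.600000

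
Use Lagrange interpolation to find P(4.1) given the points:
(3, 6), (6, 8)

Lagrange interpolation formula:
P(x) = Σ yᵢ × Lᵢ(x)
where Lᵢ(x) = Π_{j≠i} (x - xⱼ)/(xᵢ - xⱼ)

L_0(4.1) = (4.1 - 6)/(3 - 6) = 0.633333
L_1(4.1) = (4.1 - 3)/(6 - 3) = 0.366667

P(4.1) = 6×L_0(4.1) + 8×L_1(4.1)
P(4.1) = 6.733333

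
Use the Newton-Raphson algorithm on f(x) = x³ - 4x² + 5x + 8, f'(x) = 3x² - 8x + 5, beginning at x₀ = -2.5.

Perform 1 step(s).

f(x) = x³ - 4x² + 5x + 8
f'(x) = 3x² - 8x + 5
x₀ = -2.5

Newton-Raphson formula: x_{n+1} = x_n - f(x_n)/f'(x_n)

Iteration 1:
  f(-2.500000) = -45.125000
  f'(-2.500000) = 43.750000
  x_1 = -2.500000 - (-45.125000)/43.750000 = -1.468571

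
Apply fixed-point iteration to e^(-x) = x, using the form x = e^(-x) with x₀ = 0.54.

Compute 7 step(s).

Equation: e^(-x) = x
Fixed-point form: x = e^(-x)
x₀ = 0.54

x_1 = g(0.540000) = 0.582748
x_2 = g(0.582748) = 0.558362
x_3 = g(0.558362) = 0.572146
x_4 = g(0.572146) = 0.564313
x_5 = g(0.564313) = 0.568751
x_6 = g(0.568751) = 0.566232
x_7 = g(0.566232) = 0.567660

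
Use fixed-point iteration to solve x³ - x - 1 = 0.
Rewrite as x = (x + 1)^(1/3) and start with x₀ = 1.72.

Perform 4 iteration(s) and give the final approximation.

Equation: x³ - x - 1 = 0
Fixed-point form: x = (x + 1)^(1/3)
x₀ = 1.72

x_1 = g(1.720000) = 1.395906
x_2 = g(1.395906) = 1.338104
x_3 = g(1.338104) = 1.327256
x_4 = g(1.327256) = 1.325200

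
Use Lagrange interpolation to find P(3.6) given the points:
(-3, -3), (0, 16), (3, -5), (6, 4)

Lagrange interpolation formula:
P(x) = Σ yᵢ × Lᵢ(x)
where Lᵢ(x) = Π_{j≠i} (x - xⱼ)/(xᵢ - xⱼ)

L_0(3.6) = (3.6 - 0)/(-3 - 0) × (3.6 - 3)/(-3 - 3) × (3.6 - 6)/(-3 - 6) = 0.032000
L_1(3.6) = (3.6 - (-3))/(0 - (-3)) × (3.6 - 3)/(0 - 3) × (3.6 - 6)/(0 - 6) = -0.176000
L_2(3.6) = (3.6 - (-3))/(3 - (-3)) × (3.6 - 0)/(3 - 0) × (3.6 - 6)/(3 - 6) = 1.056000
L_3(3.6) = (3.6 - (-3))/(6 - (-3)) × (3.6 - 0)/(6 - 0) × (3.6 - 3)/(6 - 3) = 0.088000

P(3.6) = (-3)×L_0(3.6) + 16×L_1(3.6) + (-5)×L_2(3.6) + 4×L_3(3.6)
P(3.6) = -7.840000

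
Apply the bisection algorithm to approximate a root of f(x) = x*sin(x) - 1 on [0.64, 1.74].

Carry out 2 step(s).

f(x) = x*sin(x) - 1
Initial interval: [0.64, 1.74]

Iteration 1:
  c_1 = (0.640000 + 1.740000)/2 = 1.190000
  f(c_1) = f(1.190000) = 0.104759
  f(a) × f(c) < 0, new interval: [0.640000, 1.190000]
Iteration 2:
  c_2 = (0.640000 + 1.190000)/2 = 0.915000
  f(c_2) = f(0.915000) = -0.274805
  f(a) × f(c) ≥ 0, new interval: [0.915000, 1.190000]

After 2 iteration(s), the approximation is c_2 = 0.915000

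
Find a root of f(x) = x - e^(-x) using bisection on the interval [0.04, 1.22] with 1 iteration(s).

f(x) = x - e^(-x)
Initial interval: [0.04, 1.22]

Iteration 1:
  c_1 = (0.040000 + 1.220000)/2 = 0.630000
  f(c_1) = f(0.630000) = 0.097408
  f(a) × f(c) < 0, new interval: [0.040000, 0.630000]

After 1 iteration(s), the approximation is c_1 = 0.630000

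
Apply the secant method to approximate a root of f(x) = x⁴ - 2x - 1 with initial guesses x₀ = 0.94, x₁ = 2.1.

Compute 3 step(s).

f(x) = x⁴ - 2x - 1
x₀ = 0.94, x₁ = 2.1

Secant formula: x_{n+1} = x_n - f(x_n)(x_n - x_{n-1})/(f(x_n) - f(x_{n-1}))

Iteration 1:
  f(0.940000) = -2.099251
  f(2.100000) = 14.248100
  x_2 = 2.100000 - 14.248100×(2.100000 - 0.940000)/(14.248100 - (-2.099251))
       = 1.088962
Iteration 2:
  f(2.100000) = 14.248100
  f(1.088962) = -1.771712
  x_3 = 1.088962 - (-1.771712)×(1.088962 - 2.100000)/(-1.771712 - 14.248100)
       = 1.200778
Iteration 3:
  f(1.088962) = -1.771712
  f(1.200778) = -1.322575
  x_4 = 1.200778 - (-1.322575)×(1.200778 - 1.088962)/(-1.322575 - (-1.771712))
       = 1.530042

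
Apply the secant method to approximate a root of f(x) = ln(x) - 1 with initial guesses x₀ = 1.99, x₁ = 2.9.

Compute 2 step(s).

f(x) = ln(x) - 1
x₀ = 1.99, x₁ = 2.9

Secant formula: x_{n+1} = x_n - f(x_n)(x_n - x_{n-1})/(f(x_n) - f(x_{n-1}))

Iteration 1:
  f(1.990000) = -0.311865
  f(2.900000) = 0.064711
  x_2 = 2.900000 - 0.064711×(2.900000 - 1.990000)/(0.064711 - (-0.311865))
       = 2.743626
Iteration 2:
  f(2.900000) = 0.064711
  f(2.743626) = 0.009280
  x_3 = 2.743626 - 0.009280×(2.743626 - 2.900000)/(0.009280 - 0.064711)
       = 2.717445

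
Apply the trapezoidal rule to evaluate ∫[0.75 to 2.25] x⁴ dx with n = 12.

f(x) = x⁴
a = 0.75, b = 2.25, n = 12
h = (b - a)/n = 0.125000

Trapezoidal rule: (h/2)[f(x₀) + 2f(x₁) + 2f(x₂) + ... + f(xₙ)]

x_0 = 0.7500, f(x_0) = 0.316406, coefficient = 1
x_1 = 0.8750, f(x_1) = 0.586182, coefficient = 2
x_2 = 1.0000, f(x_2) = 1.000000, coefficient = 2
x_3 = 1.1250, f(x_3) = 1.601807, coefficient = 2
x_4 = 1.2500, f(x_4) = 2.441406, coefficient = 2
x_5 = 1.3750, f(x_5) = 3.574463, coefficient = 2
x_6 = 1.5000, f(x_6) = 5.062500, coefficient = 2
x_7 = 1.6250, f(x_7) = 6.972900, coefficient = 2
x_8 = 1.7500, f(x_8) = 9.378906, coefficient = 2
x_9 = 1.8750, f(x_9) = 12.359619, coefficient = 2
x_10 = 2.0000, f(x_10) = 16.000000, coefficient = 2
x_11 = 2.1250, f(x_11) = 20.390869, coefficient = 2
x_12 = 2.2500, f(x_12) = 25.628906, coefficient = 1

I ≈ (0.125000/2) × 184.682617 = 11.542664
Exact value: 11.485547
Error: 0.057117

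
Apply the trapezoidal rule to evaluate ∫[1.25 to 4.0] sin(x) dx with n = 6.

f(x) = sin(x)
a = 1.25, b = 4.0, n = 6
h = (b - a)/n = 0.458333

Trapezoidal rule: (h/2)[f(x₀) + 2f(x₁) + 2f(x₂) + ... + f(xₙ)]

x_0 = 1.2500, f(x_0) = 0.948985, coefficient = 1
x_1 = 1.7083, f(x_1) = 0.990557, coefficient = 2
x_2 = 2.1667, f(x_2) = 0.827660, coefficient = 2
x_3 = 2.6250, f(x_3) = 0.493920, coefficient = 2
x_4 = 3.0833, f(x_4) = 0.058226, coefficient = 2
x_5 = 3.5417, f(x_5) = -0.389487, coefficient = 2
x_6 = 4.0000, f(x_6) = -0.756802, coefficient = 1

I ≈ (0.458333/2) × 4.153937 = 0.951944
Exact value: 0.968966
Error: 0.017022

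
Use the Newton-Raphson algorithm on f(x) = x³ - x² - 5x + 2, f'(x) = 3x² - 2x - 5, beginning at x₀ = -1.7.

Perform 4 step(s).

f(x) = x³ - x² - 5x + 2
f'(x) = 3x² - 2x - 5
x₀ = -1.7

Newton-Raphson formula: x_{n+1} = x_n - f(x_n)/f'(x_n)

Iteration 1:
  f(-1.700000) = 2.697000
  f'(-1.700000) = 7.070000
  x_1 = -1.700000 - 2.697000/7.070000 = -2.081471
Iteration 2:
  f(-2.081471) = -0.943184
  f'(-2.081471) = 12.160507
  x_2 = -2.081471 - (-0.943184)/12.160507 = -2.003910
Iteration 3:
  f(-2.003910) = -0.043114
  f'(-2.003910) = 11.054782
  x_3 = -2.003910 - (-0.043114)/11.054782 = -2.000010
Iteration 4:
  f(-2.000010) = -0.000107
  f'(-2.000010) = 11.000136
  x_4 = -2.000010 - (-0.000107)/11.000136 = -2.000000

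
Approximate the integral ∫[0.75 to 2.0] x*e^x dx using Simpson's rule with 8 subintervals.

f(x) = x*e^x
a = 0.75, b = 2.0, n = 8
h = (b - a)/n = 0.156250

Simpson's rule: (h/3)[f(x₀) + 4f(x₁) + 2f(x₂) + ... + f(xₙ)]

x_0 = 0.7500, f(x_0) = 1.587750, coefficient = 1
x_1 = 0.9062, f(x_1) = 2.242990, coefficient = 4
x_2 = 1.0625, f(x_2) = 3.074446, coefficient = 2
x_3 = 1.2188, f(x_3) = 4.122978, coefficient = 4
x_4 = 1.3750, f(x_4) = 5.438230, coefficient = 2
x_5 = 1.5312, f(x_5) = 7.080428, coefficient = 4
x_6 = 1.6875, f(x_6) = 9.122539, coefficient = 2
x_7 = 1.8438, f(x_7) = 11.652859, coefficient = 4
x_8 = 2.0000, f(x_8) = 14.778112, coefficient = 1

I ≈ (0.156250/3) × 152.033314 = 7.918402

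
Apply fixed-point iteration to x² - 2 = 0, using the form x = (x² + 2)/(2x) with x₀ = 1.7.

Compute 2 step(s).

Equation: x² - 2 = 0
Fixed-point form: x = (x² + 2)/(2x)
x₀ = 1.7

x_1 = g(1.700000) = 1.438235
x_2 = g(1.438235) = 1.414414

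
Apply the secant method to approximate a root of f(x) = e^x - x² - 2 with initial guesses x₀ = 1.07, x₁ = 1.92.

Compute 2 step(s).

f(x) = e^x - x² - 2
x₀ = 1.07, x₁ = 1.92

Secant formula: x_{n+1} = x_n - f(x_n)(x_n - x_{n-1})/(f(x_n) - f(x_{n-1}))

Iteration 1:
  f(1.070000) = -0.229521
  f(1.920000) = 1.134558
  x_2 = 1.920000 - 1.134558×(1.920000 - 1.070000)/(1.134558 - (-0.229521))
       = 1.213021
Iteration 2:
  f(1.920000) = 1.134558
  f(1.213021) = -0.107789
  x_3 = 1.213021 - (-0.107789)×(1.213021 - 1.920000)/(-0.107789 - 1.134558)
       = 1.274360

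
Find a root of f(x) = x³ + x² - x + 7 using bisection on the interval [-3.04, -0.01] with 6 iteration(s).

f(x) = x³ + x² - x + 7
Initial interval: [-3.04, -0.01]

Iteration 1:
  c_1 = (-3.040000 + (-0.010000))/2 = -1.525000
  f(c_1) = f(-1.525000) = 7.304047
  f(a) × f(c) < 0, new interval: [-3.040000, -1.525000]
Iteration 2:
  c_2 = (-3.040000 + (-1.525000))/2 = -2.282500
  f(c_2) = f(-2.282500) = 2.600923
  f(a) × f(c) < 0, new interval: [-3.040000, -2.282500]
Iteration 3:
  c_3 = (-3.040000 + (-2.282500))/2 = -2.661250
  f(c_3) = f(-2.661250) = -2.104140
  f(a) × f(c) ≥ 0, new interval: [-2.661250, -2.282500]
Iteration 4:
  c_4 = (-2.661250 + (-2.282500))/2 = -2.471875
  f(c_4) = f(-2.471875) = 0.478474
  f(a) × f(c) < 0, new interval: [-2.661250, -2.471875]
Iteration 5:
  c_5 = (-2.661250 + (-2.471875))/2 = -2.566562
  f(c_5) = f(-2.566562) = -0.752765
  f(a) × f(c) ≥ 0, new interval: [-2.566562, -2.471875]
Iteration 6:
  c_6 = (-2.566562 + (-2.471875))/2 = -2.519219
  f(c_6) = f(-2.519219) = -0.122447
  f(a) × f(c) ≥ 0, new interval: [-2.519219, -2.471875]

After 6 iteration(s), the approximation is c_6 = -2.519219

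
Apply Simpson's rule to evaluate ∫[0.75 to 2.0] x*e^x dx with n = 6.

f(x) = x*e^x
a = 0.75, b = 2.0, n = 6
h = (b - a)/n = 0.208333

Simpson's rule: (h/3)[f(x₀) + 4f(x₁) + 2f(x₂) + ... + f(xₙ)]

x_0 = 0.7500, f(x_0) = 1.587750, coefficient = 1
x_1 = 0.9583, f(x_1) = 2.498708, coefficient = 4
x_2 = 1.1667, f(x_2) = 3.746482, coefficient = 2
x_3 = 1.3750, f(x_3) = 5.438230, coefficient = 4
x_4 = 1.5833, f(x_4) = 7.712679, coefficient = 2
x_5 = 1.7917, f(x_5) = 10.749002, coefficient = 4
x_6 = 2.0000, f(x_6) = 14.778112, coefficient = 1

I ≈ (0.208333/3) × 114.027949 = 7.918608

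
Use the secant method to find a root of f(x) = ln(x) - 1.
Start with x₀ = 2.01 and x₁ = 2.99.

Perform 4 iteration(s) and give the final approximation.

f(x) = ln(x) - 1
x₀ = 2.01, x₁ = 2.99

Secant formula: x_{n+1} = x_n - f(x_n)(x_n - x_{n-1})/(f(x_n) - f(x_{n-1}))

Iteration 1:
  f(2.010000) = -0.301865
  f(2.990000) = 0.095273
  x_2 = 2.990000 - 0.095273×(2.990000 - 2.010000)/(0.095273 - (-0.301865))
       = 2.754898
Iteration 2:
  f(2.990000) = 0.095273
  f(2.754898) = 0.013381
  x_3 = 2.754898 - 0.013381×(2.754898 - 2.990000)/(0.013381 - 0.095273)
       = 2.716485
Iteration 3:
  f(2.754898) = 0.013381
  f(2.716485) = -0.000661
  x_4 = 2.716485 - (-0.000661)×(2.716485 - 2.754898)/(-0.000661 - 0.013381)
       = 2.718294
Iteration 4:
  f(2.716485) = -0.000661
  f(2.718294) = 0.000004
  x_5 = 2.718294 - 0.000004×(2.718294 - 2.716485)/(0.000004 - (-0.000661))
       = 2.718282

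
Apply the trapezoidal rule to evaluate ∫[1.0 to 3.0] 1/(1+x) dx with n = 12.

f(x) = 1/(1+x)
a = 1.0, b = 3.0, n = 12
h = (b - a)/n = 0.166667

Trapezoidal rule: (h/2)[f(x₀) + 2f(x₁) + 2f(x₂) + ... + f(xₙ)]

x_0 = 1.0000, f(x_0) = 0.500000, coefficient = 1
x_1 = 1.1667, f(x_1) = 0.461538, coefficient = 2
x_2 = 1.3333, f(x_2) = 0.428571, coefficient = 2
x_3 = 1.5000, f(x_3) = 0.400000, coefficient = 2
x_4 = 1.6667, f(x_4) = 0.375000, coefficient = 2
x_5 = 1.8333, f(x_5) = 0.352941, coefficient = 2
x_6 = 2.0000, f(x_6) = 0.333333, coefficient = 2
x_7 = 2.1667, f(x_7) = 0.315789, coefficient = 2
x_8 = 2.3333, f(x_8) = 0.300000, coefficient = 2
x_9 = 2.5000, f(x_9) = 0.285714, coefficient = 2
x_10 = 2.6667, f(x_10) = 0.272727, coefficient = 2
x_11 = 2.8333, f(x_11) = 0.260870, coefficient = 2
x_12 = 3.0000, f(x_12) = 0.250000, coefficient = 1

I ≈ (0.166667/2) × 8.322970 = 0.693581
Exact value: 0.693147
Error: 0.000434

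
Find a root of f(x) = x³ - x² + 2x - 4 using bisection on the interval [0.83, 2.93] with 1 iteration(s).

f(x) = x³ - x² + 2x - 4
Initial interval: [0.83, 2.93]

Iteration 1:
  c_1 = (0.830000 + 2.930000)/2 = 1.880000
  f(c_1) = f(1.880000) = 2.870272
  f(a) × f(c) < 0, new interval: [0.830000, 1.880000]

After 1 iteration(s), the approximation is c_1 = 1.880000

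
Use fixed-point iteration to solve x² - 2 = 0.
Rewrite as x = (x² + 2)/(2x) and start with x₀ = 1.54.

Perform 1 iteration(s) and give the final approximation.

Equation: x² - 2 = 0
Fixed-point form: x = (x² + 2)/(2x)
x₀ = 1.54

x_1 = g(1.540000) = 1.419351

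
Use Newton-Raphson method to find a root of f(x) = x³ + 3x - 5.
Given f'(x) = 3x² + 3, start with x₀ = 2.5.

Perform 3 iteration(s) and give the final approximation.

f(x) = x³ + 3x - 5
f'(x) = 3x² + 3
x₀ = 2.5

Newton-Raphson formula: x_{n+1} = x_n - f(x_n)/f'(x_n)

Iteration 1:
  f(2.500000) = 18.125000
  f'(2.500000) = 21.750000
  x_1 = 2.500000 - 18.125000/21.750000 = 1.666667
Iteration 2:
  f(1.666667) = 4.629630
  f'(1.666667) = 11.333333
  x_2 = 1.666667 - 4.629630/11.333333 = 1.258170
Iteration 3:
  f(1.258170) = 0.766182
  f'(1.258170) = 7.748975
  x_3 = 1.258170 - 0.766182/7.748975 = 1.159295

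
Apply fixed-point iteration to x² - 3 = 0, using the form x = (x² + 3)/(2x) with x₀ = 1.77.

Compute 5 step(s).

Equation: x² - 3 = 0
Fixed-point form: x = (x² + 3)/(2x)
x₀ = 1.77

x_1 = g(1.770000) = 1.732458
x_2 = g(1.732458) = 1.732051
x_3 = g(1.732051) = 1.732051
x_4 = g(1.732051) = 1.732051
x_5 = g(1.732051) = 1.732051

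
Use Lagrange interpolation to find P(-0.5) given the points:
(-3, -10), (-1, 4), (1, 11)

Lagrange interpolation formula:
P(x) = Σ yᵢ × Lᵢ(x)
where Lᵢ(x) = Π_{j≠i} (x - xⱼ)/(xᵢ - xⱼ)

L_0(-0.5) = (-0.5 - (-1))/(-3 - (-1)) × (-0.5 - 1)/(-3 - 1) = -0.093750
L_1(-0.5) = (-0.5 - (-3))/(-1 - (-3)) × (-0.5 - 1)/(-1 - 1) = 0.937500
L_2(-0.5) = (-0.5 - (-3))/(1 - (-3)) × (-0.5 - (-1))/(1 - (-1)) = 0.156250

P(-0.5) = (-10)×L_0(-0.5) + 4×L_1(-0.5) + 11×L_2(-0.5)
P(-0.5) = 6.406250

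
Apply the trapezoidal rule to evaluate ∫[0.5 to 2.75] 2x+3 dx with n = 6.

f(x) = 2x+3
a = 0.5, b = 2.75, n = 6
h = (b - a)/n = 0.375000

Trapezoidal rule: (h/2)[f(x₀) + 2f(x₁) + 2f(x₂) + ... + f(xₙ)]

x_0 = 0.5000, f(x_0) = 4.000000, coefficient = 1
x_1 = 0.8750, f(x_1) = 4.750000, coefficient = 2
x_2 = 1.2500, f(x_2) = 5.500000, coefficient = 2
x_3 = 1.6250, f(x_3) = 6.250000, coefficient = 2
x_4 = 2.0000, f(x_4) = 7.000000, coefficient = 2
x_5 = 2.3750, f(x_5) = 7.750000, coefficient = 2
x_6 = 2.7500, f(x_6) = 8.500000, coefficient = 1

I ≈ (0.375000/2) × 75.000000 = 14.062500
Exact value: 14.062500
Error: 0.000000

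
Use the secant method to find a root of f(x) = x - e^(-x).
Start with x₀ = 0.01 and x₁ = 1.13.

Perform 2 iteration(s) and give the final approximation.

f(x) = x - e^(-x)
x₀ = 0.01, x₁ = 1.13

Secant formula: x_{n+1} = x_n - f(x_n)(x_n - x_{n-1})/(f(x_n) - f(x_{n-1}))

Iteration 1:
  f(0.010000) = -0.980050
  f(1.130000) = 0.806967
  x_2 = 1.130000 - 0.806967×(1.130000 - 0.010000)/(0.806967 - (-0.980050))
       = 0.624239
Iteration 2:
  f(1.130000) = 0.806967
  f(0.624239) = 0.088571
  x_3 = 0.624239 - 0.088571×(0.624239 - 1.130000)/(0.088571 - 0.806967)
       = 0.561884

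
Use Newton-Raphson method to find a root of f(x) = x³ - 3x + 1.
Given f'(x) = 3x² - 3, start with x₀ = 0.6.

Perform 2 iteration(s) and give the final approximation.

f(x) = x³ - 3x + 1
f'(x) = 3x² - 3
x₀ = 0.6

Newton-Raphson formula: x_{n+1} = x_n - f(x_n)/f'(x_n)

Iteration 1:
  f(0.600000) = -0.584000
  f'(0.600000) = -1.920000
  x_1 = 0.600000 - (-0.584000)/(-1.920000) = 0.295833
Iteration 2:
  f(0.295833) = 0.138391
  f'(0.295833) = -2.737448
  x_2 = 0.295833 - 0.138391/(-2.737448) = 0.346388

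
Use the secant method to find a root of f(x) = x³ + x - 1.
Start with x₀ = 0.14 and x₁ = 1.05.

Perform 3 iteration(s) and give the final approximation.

f(x) = x³ + x - 1
x₀ = 0.14, x₁ = 1.05

Secant formula: x_{n+1} = x_n - f(x_n)(x_n - x_{n-1})/(f(x_n) - f(x_{n-1}))

Iteration 1:
  f(0.140000) = -0.857256
  f(1.050000) = 1.207625
  x_2 = 1.050000 - 1.207625×(1.050000 - 0.140000)/(1.207625 - (-0.857256))
       = 0.517796
Iteration 2:
  f(1.050000) = 1.207625
  f(0.517796) = -0.343377
  x_3 = 0.517796 - (-0.343377)×(0.517796 - 1.050000)/(-0.343377 - 1.207625)
       = 0.635621
Iteration 3:
  f(0.517796) = -0.343377
  f(0.635621) = -0.107580
  x_4 = 0.635621 - (-0.107580)×(0.635621 - 0.517796)/(-0.107580 - (-0.343377))
       = 0.689377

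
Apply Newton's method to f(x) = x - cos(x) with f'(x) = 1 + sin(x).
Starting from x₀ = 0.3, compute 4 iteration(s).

f(x) = x - cos(x)
f'(x) = 1 + sin(x)
x₀ = 0.3

Newton-Raphson formula: x_{n+1} = x_n - f(x_n)/f'(x_n)

Iteration 1:
  f(0.300000) = -0.655336
  f'(0.300000) = 1.295520
  x_1 = 0.300000 - (-0.655336)/1.295520 = 0.805848
Iteration 2:
  f(0.805848) = 0.113349
  f'(0.805848) = 1.721418
  x_2 = 0.805848 - 0.113349/1.721418 = 0.740002
Iteration 3:
  f(0.740002) = 0.001535
  f'(0.740002) = 1.674289
  x_3 = 0.740002 - 0.001535/1.674289 = 0.739085
Iteration 4:
  f(0.739085) = 0.000000
  f'(0.739085) = 1.673612
  x_4 = 0.739085 - 0.000000/1.673612 = 0.739085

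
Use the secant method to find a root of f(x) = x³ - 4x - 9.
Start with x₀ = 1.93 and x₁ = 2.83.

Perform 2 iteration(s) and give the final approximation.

f(x) = x³ - 4x - 9
x₀ = 1.93, x₁ = 2.83

Secant formula: x_{n+1} = x_n - f(x_n)(x_n - x_{n-1})/(f(x_n) - f(x_{n-1}))

Iteration 1:
  f(1.930000) = -9.530943
  f(2.830000) = 2.345187
  x_2 = 2.830000 - 2.345187×(2.830000 - 1.930000)/(2.345187 - (-9.530943))
       = 2.652276
Iteration 2:
  f(2.830000) = 2.345187
  f(2.652276) = -0.951481
  x_3 = 2.652276 - (-0.951481)×(2.652276 - 2.830000)/(-0.951481 - 2.345187)
       = 2.703571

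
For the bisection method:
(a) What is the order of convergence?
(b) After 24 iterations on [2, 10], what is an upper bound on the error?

(a) Bisection has linear (order 1) convergence; the error is halved each step.

(b) Error bound = (b-a)/2^n = (10 - 2)/2^{24}
    = 8/2^{24}

(a) 1 (linear); (b) error ≤ 4.77e-07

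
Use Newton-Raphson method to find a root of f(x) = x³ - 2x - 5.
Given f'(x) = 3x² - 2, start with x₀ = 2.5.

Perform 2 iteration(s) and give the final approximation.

f(x) = x³ - 2x - 5
f'(x) = 3x² - 2
x₀ = 2.5

Newton-Raphson formula: x_{n+1} = x_n - f(x_n)/f'(x_n)

Iteration 1:
  f(2.500000) = 5.625000
  f'(2.500000) = 16.750000
  x_1 = 2.500000 - 5.625000/16.750000 = 2.164179
Iteration 2:
  f(2.164179) = 0.807945
  f'(2.164179) = 12.051014
  x_2 = 2.164179 - 0.807945/12.051014 = 2.097135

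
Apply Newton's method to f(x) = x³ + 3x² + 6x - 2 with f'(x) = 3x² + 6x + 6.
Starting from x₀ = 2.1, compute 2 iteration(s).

f(x) = x³ + 3x² + 6x - 2
f'(x) = 3x² + 6x + 6
x₀ = 2.1

Newton-Raphson formula: x_{n+1} = x_n - f(x_n)/f'(x_n)

Iteration 1:
  f(2.100000) = 33.091000
  f'(2.100000) = 31.830000
  x_1 = 2.100000 - 33.091000/31.830000 = 1.060383
Iteration 2:
  f(1.060383) = 8.927846
  f'(1.060383) = 15.735538
  x_2 = 1.060383 - 8.927846/15.735538 = 0.493015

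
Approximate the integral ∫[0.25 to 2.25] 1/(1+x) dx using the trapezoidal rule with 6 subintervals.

f(x) = 1/(1+x)
a = 0.25, b = 2.25, n = 6
h = (b - a)/n = 0.333333

Trapezoidal rule: (h/2)[f(x₀) + 2f(x₁) + 2f(x₂) + ... + f(xₙ)]

x_0 = 0.2500, f(x_0) = 0.800000, coefficient = 1
x_1 = 0.5833, f(x_1) = 0.631579, coefficient = 2
x_2 = 0.9167, f(x_2) = 0.521739, coefficient = 2
x_3 = 1.2500, f(x_3) = 0.444444, coefficient = 2
x_4 = 1.5833, f(x_4) = 0.387097, coefficient = 2
x_5 = 1.9167, f(x_5) = 0.342857, coefficient = 2
x_6 = 2.2500, f(x_6) = 0.307692, coefficient = 1

I ≈ (0.333333/2) × 5.763125 = 0.960521
Exact value: 0.955511
Error: 0.005009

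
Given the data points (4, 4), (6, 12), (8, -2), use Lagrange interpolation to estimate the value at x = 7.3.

Lagrange interpolation formula:
P(x) = Σ yᵢ × Lᵢ(x)
where Lᵢ(x) = Π_{j≠i} (x - xⱼ)/(xᵢ - xⱼ)

L_0(7.3) = (7.3 - 6)/(4 - 6) × (7.3 - 8)/(4 - 8) = -0.113750
L_1(7.3) = (7.3 - 4)/(6 - 4) × (7.3 - 8)/(6 - 8) = 0.577500
L_2(7.3) = (7.3 - 4)/(8 - 4) × (7.3 - 6)/(8 - 6) = 0.536250

P(7.3) = 4×L_0(7.3) + 12×L_1(7.3) + (-2)×L_2(7.3)
P(7.3) = 5.402500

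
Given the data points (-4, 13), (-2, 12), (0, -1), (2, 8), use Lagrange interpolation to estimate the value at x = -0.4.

Lagrange interpolation formula:
P(x) = Σ yᵢ × Lᵢ(x)
where Lᵢ(x) = Π_{j≠i} (x - xⱼ)/(xᵢ - xⱼ)

L_0(-0.4) = (-0.4 - (-2))/(-4 - (-2)) × (-0.4 - 0)/(-4 - 0) × (-0.4 - 2)/(-4 - 2) = -0.032000
L_1(-0.4) = (-0.4 - (-4))/(-2 - (-4)) × (-0.4 - 0)/(-2 - 0) × (-0.4 - 2)/(-2 - 2) = 0.216000
L_2(-0.4) = (-0.4 - (-4))/(0 - (-4)) × (-0.4 - (-2))/(0 - (-2)) × (-0.4 - 2)/(0 - 2) = 0.864000
L_3(-0.4) = (-0.4 - (-4))/(2 - (-4)) × (-0.4 - (-2))/(2 - (-2)) × (-0.4 - 0)/(2 - 0) = -0.048000

P(-0.4) = 13×L_0(-0.4) + 12×L_1(-0.4) + (-1)×L_2(-0.4) + 8×L_3(-0.4)
P(-0.4) = 0.928000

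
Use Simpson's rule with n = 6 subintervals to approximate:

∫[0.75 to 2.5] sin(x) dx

f(x) = sin(x)
a = 0.75, b = 2.5, n = 6
h = (b - a)/n = 0.291667

Simpson's rule: (h/3)[f(x₀) + 4f(x₁) + 2f(x₂) + ... + f(xₙ)]

x_0 = 0.7500, f(x_0) = 0.681639, coefficient = 1
x_1 = 1.0417, f(x_1) = 0.863247, coefficient = 4
x_2 = 1.3333, f(x_2) = 0.971938, coefficient = 2
x_3 = 1.6250, f(x_3) = 0.998531, coefficient = 4
x_4 = 1.9167, f(x_4) = 0.940781, coefficient = 2
x_5 = 2.2083, f(x_5) = 0.803564, coefficient = 4
x_6 = 2.5000, f(x_6) = 0.598472, coefficient = 1

I ≈ (0.291667/3) × 15.766917 = 1.532895
Exact value: 1.532832
Error: 0.000062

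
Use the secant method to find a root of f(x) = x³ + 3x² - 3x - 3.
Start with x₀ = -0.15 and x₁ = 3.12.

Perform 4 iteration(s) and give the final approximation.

f(x) = x³ + 3x² - 3x - 3
x₀ = -0.15, x₁ = 3.12

Secant formula: x_{n+1} = x_n - f(x_n)(x_n - x_{n-1})/(f(x_n) - f(x_{n-1}))

Iteration 1:
  f(-0.150000) = -2.485875
  f(3.120000) = 47.214528
  x_2 = 3.120000 - 47.214528×(3.120000 - (-0.150000))/(47.214528 - (-2.485875))
       = 0.013556
Iteration 2:
  f(3.120000) = 47.214528
  f(0.013556) = -3.040115
  x_3 = 0.013556 - (-3.040115)×(0.013556 - 3.120000)/(-3.040115 - 47.214528)
       = 0.201478
Iteration 3:
  f(0.013556) = -3.040115
  f(0.201478) = -3.474475
  x_4 = 0.201478 - (-3.474475)×(0.201478 - 0.013556)/(-3.474475 - (-3.040115))
       = -1.301720
Iteration 4:
  f(0.201478) = -3.474475
  f(-1.301720) = 3.782854
  x_5 = -1.301720 - 3.782854×(-1.301720 - 0.201478)/(3.782854 - (-3.474475))
       = -0.518184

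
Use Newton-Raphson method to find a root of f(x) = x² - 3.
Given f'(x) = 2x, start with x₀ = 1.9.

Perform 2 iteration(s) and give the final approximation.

f(x) = x² - 3
f'(x) = 2x
x₀ = 1.9

Newton-Raphson formula: x_{n+1} = x_n - f(x_n)/f'(x_n)

Iteration 1:
  f(1.900000) = 0.610000
  f'(1.900000) = 3.800000
  x_1 = 1.900000 - 0.610000/3.800000 = 1.739474
Iteration 2:
  f(1.739474) = 0.025769
  f'(1.739474) = 3.478947
  x_2 = 1.739474 - 0.025769/3.478947 = 1.732067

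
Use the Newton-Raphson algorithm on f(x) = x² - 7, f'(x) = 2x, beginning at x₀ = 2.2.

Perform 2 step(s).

f(x) = x² - 7
f'(x) = 2x
x₀ = 2.2

Newton-Raphson formula: x_{n+1} = x_n - f(x_n)/f'(x_n)

Iteration 1:
  f(2.200000) = -2.160000
  f'(2.200000) = 4.400000
  x_1 = 2.200000 - (-2.160000)/4.400000 = 2.690909
Iteration 2:
  f(2.690909) = 0.240992
  f'(2.690909) = 5.381818
  x_2 = 2.690909 - 0.240992/5.381818 = 2.646130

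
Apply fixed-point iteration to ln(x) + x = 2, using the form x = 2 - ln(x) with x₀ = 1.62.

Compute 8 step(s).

Equation: ln(x) + x = 2
Fixed-point form: x = 2 - ln(x)
x₀ = 1.62

x_1 = g(1.620000) = 1.517574
x_2 = g(1.517574) = 1.582887
x_3 = g(1.582887) = 1.540750
x_4 = g(1.540750) = 1.567731
x_5 = g(1.567731) = 1.550371
x_6 = g(1.550371) = 1.561506
x_7 = g(1.561506) = 1.554349
x_8 = g(1.554349) = 1.558943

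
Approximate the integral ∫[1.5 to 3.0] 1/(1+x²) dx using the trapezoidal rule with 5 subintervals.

f(x) = 1/(1+x²)
a = 1.5, b = 3.0, n = 5
h = (b - a)/n = 0.300000

Trapezoidal rule: (h/2)[f(x₀) + 2f(x₁) + 2f(x₂) + ... + f(xₙ)]

x_0 = 1.5000, f(x_0) = 0.307692, coefficient = 1
x_1 = 1.8000, f(x_1) = 0.235849, coefficient = 2
x_2 = 2.1000, f(x_2) = 0.184843, coefficient = 2
x_3 = 2.4000, f(x_3) = 0.147929, coefficient = 2
x_4 = 2.7000, f(x_4) = 0.120627, coefficient = 2
x_5 = 3.0000, f(x_5) = 0.100000, coefficient = 1

I ≈ (0.300000/2) × 1.786189 = 0.267928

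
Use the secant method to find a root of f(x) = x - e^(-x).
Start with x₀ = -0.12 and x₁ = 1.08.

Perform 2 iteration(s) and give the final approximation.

f(x) = x - e^(-x)
x₀ = -0.12, x₁ = 1.08

Secant formula: x_{n+1} = x_n - f(x_n)(x_n - x_{n-1})/(f(x_n) - f(x_{n-1}))

Iteration 1:
  f(-0.120000) = -1.247497
  f(1.080000) = 0.740404
  x_2 = 1.080000 - 0.740404×(1.080000 - (-0.120000))/(0.740404 - (-1.247497))
       = 0.633054
Iteration 2:
  f(1.080000) = 0.740404
  f(0.633054) = 0.102086
  x_3 = 0.633054 - 0.102086×(0.633054 - 1.080000)/(0.102086 - 0.740404)
       = 0.561574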